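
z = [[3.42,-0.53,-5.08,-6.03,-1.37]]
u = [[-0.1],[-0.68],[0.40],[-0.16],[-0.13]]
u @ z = [[-0.34,  0.05,  0.51,  0.60,  0.14], [-2.33,  0.36,  3.45,  4.1,  0.93], [1.37,  -0.21,  -2.03,  -2.41,  -0.55], [-0.55,  0.08,  0.81,  0.96,  0.22], [-0.44,  0.07,  0.66,  0.78,  0.18]]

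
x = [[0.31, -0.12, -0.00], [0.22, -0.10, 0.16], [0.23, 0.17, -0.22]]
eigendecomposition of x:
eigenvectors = [[(0.42+0.25j), (0.42-0.25j), (-0.09+0j)],[(0.68+0j), (0.68-0j), (-0.49+0j)],[(0.55+0.02j), (0.55-0.02j), (0.87+0j)]]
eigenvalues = [(0.17+0.09j), (0.17-0.09j), (-0.34+0j)]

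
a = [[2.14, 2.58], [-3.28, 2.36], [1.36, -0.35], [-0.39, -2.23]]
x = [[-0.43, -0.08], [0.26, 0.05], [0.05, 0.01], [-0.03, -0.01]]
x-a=[[-2.57,-2.66], [3.54,-2.31], [-1.31,0.36], [0.36,2.22]]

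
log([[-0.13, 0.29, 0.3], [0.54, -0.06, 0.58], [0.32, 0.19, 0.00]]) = [[-0.68+2.19j,-0.05-0.70j,(0.3-1.09j)], [0.13-1.52j,(-0.69+2.02j),(0.25-1.75j)], [(0.11-0.94j),0.19-0.69j,-0.88+2.07j]]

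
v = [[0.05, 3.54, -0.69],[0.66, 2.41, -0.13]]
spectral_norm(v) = 4.35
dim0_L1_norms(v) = [0.71, 5.95, 0.82]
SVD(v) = [[-0.83,-0.56], [-0.56,0.83]] @ diag([4.350201067609466, 0.5886855454055775]) @ [[-0.10, -0.98, 0.15], [0.88, -0.01, 0.48]]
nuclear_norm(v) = 4.94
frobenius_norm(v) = 4.39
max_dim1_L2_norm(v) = 3.61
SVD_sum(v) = [[0.34, 3.54, -0.53], [0.23, 2.42, -0.36]] + [[-0.29, 0.00, -0.16], [0.43, -0.01, 0.23]]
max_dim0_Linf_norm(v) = 3.54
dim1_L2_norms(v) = [3.61, 2.5]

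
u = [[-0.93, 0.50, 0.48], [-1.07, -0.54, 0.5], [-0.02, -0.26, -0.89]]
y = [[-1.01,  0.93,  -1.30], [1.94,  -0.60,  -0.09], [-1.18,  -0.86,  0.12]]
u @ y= [[1.34, -1.58, 1.22],[-0.56, -1.1, 1.50],[0.57, 0.9, -0.06]]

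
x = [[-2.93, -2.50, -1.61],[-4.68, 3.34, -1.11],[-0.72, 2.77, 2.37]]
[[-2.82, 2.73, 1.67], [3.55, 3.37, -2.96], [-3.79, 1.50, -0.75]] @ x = [[-5.72, 20.79, 5.47], [-24.04, -5.82, -16.47], [4.62, 12.41, 2.66]]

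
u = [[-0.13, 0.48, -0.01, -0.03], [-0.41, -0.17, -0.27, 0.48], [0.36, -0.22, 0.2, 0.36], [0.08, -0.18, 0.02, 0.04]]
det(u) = 0.001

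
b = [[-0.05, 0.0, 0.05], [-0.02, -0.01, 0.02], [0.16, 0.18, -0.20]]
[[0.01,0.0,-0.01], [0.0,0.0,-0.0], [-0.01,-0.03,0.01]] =b @ [[-0.16, 0.1, 0.13], [0.06, -0.07, -0.05], [-0.03, 0.19, 0.02]]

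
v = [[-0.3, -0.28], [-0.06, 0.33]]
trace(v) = 0.03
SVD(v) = [[-0.82, 0.57], [0.57, 0.82]] @ diag([0.46896354313778144, 0.24692751002603625]) @ [[0.45, 0.89], [-0.89, 0.45]]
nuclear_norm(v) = 0.72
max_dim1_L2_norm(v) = 0.41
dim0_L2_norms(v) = [0.31, 0.43]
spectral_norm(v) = 0.47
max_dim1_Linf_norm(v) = 0.33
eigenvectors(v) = [[-1.0, 0.39], [-0.09, -0.92]]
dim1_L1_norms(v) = [0.58, 0.39]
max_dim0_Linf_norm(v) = 0.33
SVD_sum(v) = [[-0.17,-0.34], [0.12,0.24]] + [[-0.13, 0.06],[-0.18, 0.09]]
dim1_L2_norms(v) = [0.41, 0.34]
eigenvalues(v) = [-0.33, 0.36]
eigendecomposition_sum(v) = [[-0.31, -0.13], [-0.03, -0.01]] + [[0.01, -0.15], [-0.03, 0.34]]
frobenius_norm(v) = 0.53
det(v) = -0.12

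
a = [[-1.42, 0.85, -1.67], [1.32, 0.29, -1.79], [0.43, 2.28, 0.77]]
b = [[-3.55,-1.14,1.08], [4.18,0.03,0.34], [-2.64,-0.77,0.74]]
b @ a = [[4.0,-0.89,8.80], [-5.75,4.34,-6.77], [3.05,-0.78,6.36]]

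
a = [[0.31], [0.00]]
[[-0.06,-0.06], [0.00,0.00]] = a @ [[-0.20, -0.18]]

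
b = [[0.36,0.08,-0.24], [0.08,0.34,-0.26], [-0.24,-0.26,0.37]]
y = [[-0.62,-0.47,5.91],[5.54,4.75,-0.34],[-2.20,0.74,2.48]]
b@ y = [[0.75,0.03,1.51], [2.41,1.39,-0.29], [-2.11,-0.85,-0.41]]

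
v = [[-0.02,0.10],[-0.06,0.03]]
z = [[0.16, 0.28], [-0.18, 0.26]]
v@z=[[-0.02, 0.02], [-0.02, -0.01]]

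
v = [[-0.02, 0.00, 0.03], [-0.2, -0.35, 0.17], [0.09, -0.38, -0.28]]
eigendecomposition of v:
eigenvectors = [[(0.82+0j), 0.05+0.04j, 0.05-0.04j], [-0.20+0.00j, (-0.09+0.57j), -0.09-0.57j], [(0.54+0j), -0.82+0.00j, -0.82-0.00j]]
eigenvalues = [(-0+0j), (-0.32+0.26j), (-0.32-0.26j)]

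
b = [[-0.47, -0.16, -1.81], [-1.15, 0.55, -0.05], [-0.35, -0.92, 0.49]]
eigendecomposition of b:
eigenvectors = [[-0.80+0.00j,(0.24+0.5j),0.24-0.50j], [(-0.47+0j),(-0.64+0j),-0.64-0.00j], [(-0.38+0j),(0.1-0.52j),0.10+0.52j]]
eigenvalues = [(-1.42+0j), (0.99+0.86j), (0.99-0.86j)]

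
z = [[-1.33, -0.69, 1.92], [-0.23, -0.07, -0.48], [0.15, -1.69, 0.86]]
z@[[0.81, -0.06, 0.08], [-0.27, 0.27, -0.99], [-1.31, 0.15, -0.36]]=[[-3.41, 0.18, -0.11], [0.46, -0.08, 0.22], [-0.55, -0.34, 1.38]]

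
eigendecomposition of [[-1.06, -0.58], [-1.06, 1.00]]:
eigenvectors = [[-0.91, 0.24],  [-0.41, -0.97]]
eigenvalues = [-1.32, 1.26]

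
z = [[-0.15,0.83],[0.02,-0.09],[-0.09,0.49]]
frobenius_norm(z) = 0.98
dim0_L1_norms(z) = [0.26, 1.41]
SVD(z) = [[-0.86,-0.24], [0.09,-0.94], [-0.51,0.23]] @ diag([0.9839134110514546, 0.0037946743062775776]) @ [[0.18, -0.98], [-0.98, -0.18]]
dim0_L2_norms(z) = [0.18, 0.97]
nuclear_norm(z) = 0.99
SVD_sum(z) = [[-0.15, 0.83], [0.02, -0.09], [-0.09, 0.49]] + [[0.00, 0.00], [0.00, 0.00], [-0.00, -0.0]]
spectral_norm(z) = 0.98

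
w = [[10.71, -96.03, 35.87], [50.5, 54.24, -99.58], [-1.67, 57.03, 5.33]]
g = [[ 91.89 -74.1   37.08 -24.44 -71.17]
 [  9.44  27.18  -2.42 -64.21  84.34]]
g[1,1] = 27.18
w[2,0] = -1.67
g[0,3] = -24.44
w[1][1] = 54.24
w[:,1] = [-96.03, 54.24, 57.03]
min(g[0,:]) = -74.1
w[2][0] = -1.67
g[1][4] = 84.34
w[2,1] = 57.03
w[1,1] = 54.24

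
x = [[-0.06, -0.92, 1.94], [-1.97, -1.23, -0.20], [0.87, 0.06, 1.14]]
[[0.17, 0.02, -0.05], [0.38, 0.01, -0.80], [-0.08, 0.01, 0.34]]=x@[[-0.14, 0.07, 0.45], [-0.09, -0.11, -0.06], [0.04, -0.04, -0.04]]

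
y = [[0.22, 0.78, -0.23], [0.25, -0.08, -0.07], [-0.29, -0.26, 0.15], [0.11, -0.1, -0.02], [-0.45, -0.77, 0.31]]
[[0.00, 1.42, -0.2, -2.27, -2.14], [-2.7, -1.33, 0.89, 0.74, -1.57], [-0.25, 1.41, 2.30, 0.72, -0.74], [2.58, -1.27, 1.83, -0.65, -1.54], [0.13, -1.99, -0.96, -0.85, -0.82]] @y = [[1.13, 1.81, -0.75], [-0.4, -1.1, 0.35], [0.04, -0.41, 0.06], [0.34, 2.89, -0.69], [0.08, 1.23, -0.27]]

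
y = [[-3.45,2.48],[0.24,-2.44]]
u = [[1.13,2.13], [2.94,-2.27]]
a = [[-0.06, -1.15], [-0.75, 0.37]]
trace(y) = -5.89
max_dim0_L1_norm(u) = 4.4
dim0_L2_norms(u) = [3.15, 3.11]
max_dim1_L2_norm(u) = 3.71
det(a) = -0.88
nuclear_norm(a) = 1.95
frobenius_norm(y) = 4.91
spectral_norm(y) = 4.60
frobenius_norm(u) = 4.43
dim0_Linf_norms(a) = [0.75, 1.15]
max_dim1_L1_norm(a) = 1.21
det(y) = 7.82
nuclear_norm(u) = 6.10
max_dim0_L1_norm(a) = 1.52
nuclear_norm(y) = 6.30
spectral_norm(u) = 3.75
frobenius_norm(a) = 1.42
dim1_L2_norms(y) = [4.25, 2.45]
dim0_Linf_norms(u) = [2.94, 2.27]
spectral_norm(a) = 1.23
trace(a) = 0.31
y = a @ u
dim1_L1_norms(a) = [1.21, 1.12]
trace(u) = -1.14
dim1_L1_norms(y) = [5.93, 2.68]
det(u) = -8.83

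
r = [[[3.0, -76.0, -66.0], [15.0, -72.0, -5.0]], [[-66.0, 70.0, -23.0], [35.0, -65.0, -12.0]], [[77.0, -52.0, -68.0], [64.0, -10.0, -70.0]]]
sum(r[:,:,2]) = -244.0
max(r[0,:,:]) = 15.0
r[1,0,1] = 70.0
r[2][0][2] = -68.0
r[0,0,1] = -76.0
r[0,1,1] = -72.0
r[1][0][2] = -23.0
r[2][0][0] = 77.0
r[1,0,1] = 70.0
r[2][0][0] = 77.0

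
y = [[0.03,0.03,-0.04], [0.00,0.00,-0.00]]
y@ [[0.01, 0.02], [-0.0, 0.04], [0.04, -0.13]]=[[-0.00, 0.01], [0.0, 0.00]]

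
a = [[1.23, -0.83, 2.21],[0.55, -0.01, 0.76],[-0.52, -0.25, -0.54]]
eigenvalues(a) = [(0.34+1j), (0.34-1j), (0.01+0j)]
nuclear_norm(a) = 3.43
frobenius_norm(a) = 2.93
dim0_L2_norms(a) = [1.44, 0.87, 2.4]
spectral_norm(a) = 2.88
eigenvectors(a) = [[(0.85+0j), 0.85-0.00j, -0.75+0.00j], [0.30-0.19j, (0.3+0.19j), 0.36+0.00j], [-0.23+0.32j, -0.23-0.32j, (0.55+0j)]]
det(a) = 0.01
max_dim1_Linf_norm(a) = 2.21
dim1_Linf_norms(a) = [2.21, 0.76, 0.54]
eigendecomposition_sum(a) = [[(0.61+0.25j), -0.41+0.64j, (1.11-0.07j)],[0.28-0.04j, (-0.01+0.32j), 0.38-0.27j],[(-0.26+0.16j), (-0.13-0.33j), -0.27+0.43j]] + [[(0.61-0.25j), (-0.41-0.64j), (1.11+0.07j)], [(0.28+0.04j), -0.01-0.32j, 0.38+0.27j], [-0.26-0.16j, (-0.13+0.33j), (-0.27-0.43j)]] + [[0.00-0.00j, (-0.01+0j), -0.00-0.00j], [(-0+0j), -0j, 0j], [-0.00+0.00j, 0.00-0.00j, 0.00+0.00j]]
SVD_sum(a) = [[1.31, -0.66, 2.21],  [0.45, -0.22, 0.76],  [-0.32, 0.16, -0.54]] + [[-0.08,  -0.17,  -0.0], [0.1,  0.21,  0.0], [-0.20,  -0.41,  -0.0]] + [[0.00, -0.0, -0.00], [-0.0, 0.0, 0.00], [-0.00, 0.00, 0.00]]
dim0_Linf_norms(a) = [1.23, 0.83, 2.21]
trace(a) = 0.68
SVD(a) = [[-0.92, 0.35, -0.17], [-0.32, -0.43, 0.84], [0.22, 0.83, 0.51]] @ diag([2.879111563217769, 0.5489078144668095, 0.004100946598790081]) @ [[-0.49, 0.25, -0.83], [-0.44, -0.90, -0.01], [-0.75, 0.36, 0.55]]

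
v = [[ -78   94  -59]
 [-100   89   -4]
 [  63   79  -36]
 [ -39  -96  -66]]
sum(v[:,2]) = -165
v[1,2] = -4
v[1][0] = -100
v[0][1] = 94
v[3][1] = -96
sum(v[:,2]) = -165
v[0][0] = -78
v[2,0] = 63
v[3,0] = -39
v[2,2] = -36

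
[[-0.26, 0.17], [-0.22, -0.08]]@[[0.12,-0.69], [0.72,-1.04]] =[[0.09, 0.00], [-0.08, 0.24]]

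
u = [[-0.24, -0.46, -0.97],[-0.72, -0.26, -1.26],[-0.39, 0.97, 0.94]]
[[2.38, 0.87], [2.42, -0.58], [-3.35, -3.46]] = u@[[1.35, 3.52], [-0.38, -0.81], [-2.61, -1.38]]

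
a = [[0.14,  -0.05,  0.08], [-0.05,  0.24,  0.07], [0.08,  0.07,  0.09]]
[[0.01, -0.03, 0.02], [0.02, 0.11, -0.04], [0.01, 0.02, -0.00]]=a @ [[0.08,0.08,0.02], [0.08,0.54,-0.22], [0.02,-0.22,0.13]]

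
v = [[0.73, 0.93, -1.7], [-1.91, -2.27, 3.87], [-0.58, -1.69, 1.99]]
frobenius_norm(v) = 5.93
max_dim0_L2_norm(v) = 4.67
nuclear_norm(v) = 6.58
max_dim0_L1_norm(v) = 7.56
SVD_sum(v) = [[0.73, 1.03, -1.64], [-1.72, -2.43, 3.85], [-0.93, -1.31, 2.07]] + [[0.06, -0.06, -0.01], [-0.16, 0.18, 0.04], [0.35, -0.38, -0.08]] + [[-0.06, -0.04, -0.05], [-0.02, -0.02, -0.02], [-0.0, -0.0, -0.00]]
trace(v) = 0.45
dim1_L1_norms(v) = [3.36, 8.05, 4.26]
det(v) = -0.33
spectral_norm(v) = 5.91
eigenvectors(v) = [[-0.60+0.00j, (0.35-0.01j), 0.35+0.01j], [-0.54+0.00j, -0.80+0.00j, (-0.8-0j)], [(-0.59+0j), (-0.35-0.34j), -0.35+0.34j]]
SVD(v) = [[-0.35, 0.14, 0.93], [0.82, -0.42, 0.38], [0.44, 0.9, 0.03]] @ diag([5.90502337041024, 0.5831712041858572, 0.09439460534003259]) @ [[-0.35, -0.50, 0.79], [0.67, -0.73, -0.16], [-0.65, -0.47, -0.59]]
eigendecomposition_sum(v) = [[(-0.09-0j), (-0.04+0j), -0j], [-0.08-0.00j, -0.04+0.00j, -0j], [-0.09-0.00j, (-0.04+0j), 0.00-0.00j]] + [[0.41+0.16j, (0.48-0.36j), (-0.85+0.17j)],[-0.92-0.38j, (-1.12+0.78j), (1.93-0.33j)],[-0.25-0.55j, -0.83-0.12j, (0.99+0.67j)]] + [[0.41-0.16j, 0.48+0.36j, -0.85-0.17j], [(-0.92+0.38j), (-1.12-0.78j), 1.93+0.33j], [-0.25+0.55j, -0.83+0.12j, 0.99-0.67j]]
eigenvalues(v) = [(-0.12+0j), (0.29+1.61j), (0.29-1.61j)]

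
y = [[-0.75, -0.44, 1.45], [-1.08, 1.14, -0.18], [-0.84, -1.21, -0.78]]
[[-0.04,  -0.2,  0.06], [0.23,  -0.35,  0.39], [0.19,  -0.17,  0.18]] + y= [[-0.79, -0.64, 1.51],[-0.85, 0.79, 0.21],[-0.65, -1.38, -0.60]]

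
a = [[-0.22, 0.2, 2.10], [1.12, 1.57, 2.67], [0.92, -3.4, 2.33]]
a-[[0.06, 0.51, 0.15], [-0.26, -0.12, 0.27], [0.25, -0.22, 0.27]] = [[-0.28,-0.31,1.95],[1.38,1.69,2.40],[0.67,-3.18,2.06]]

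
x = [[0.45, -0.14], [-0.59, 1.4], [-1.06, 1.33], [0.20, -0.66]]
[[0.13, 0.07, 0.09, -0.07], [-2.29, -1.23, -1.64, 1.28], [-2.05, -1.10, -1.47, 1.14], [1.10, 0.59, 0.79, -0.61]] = x @ [[-0.25, -0.14, -0.18, 0.14], [-1.74, -0.94, -1.25, 0.97]]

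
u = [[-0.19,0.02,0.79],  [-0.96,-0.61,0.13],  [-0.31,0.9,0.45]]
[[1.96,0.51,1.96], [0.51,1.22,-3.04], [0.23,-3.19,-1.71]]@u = [[-1.47, 1.49, 2.5],[-0.33, -3.47, -0.81],[3.55, 0.41, -1.0]]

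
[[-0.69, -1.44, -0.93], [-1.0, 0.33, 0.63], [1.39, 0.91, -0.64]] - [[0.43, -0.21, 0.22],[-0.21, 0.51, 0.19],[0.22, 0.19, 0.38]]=[[-1.12, -1.23, -1.15], [-0.79, -0.18, 0.44], [1.17, 0.72, -1.02]]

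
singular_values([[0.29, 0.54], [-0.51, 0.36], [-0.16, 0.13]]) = [0.68, 0.59]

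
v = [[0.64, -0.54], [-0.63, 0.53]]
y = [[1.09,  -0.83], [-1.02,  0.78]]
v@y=[[1.25, -0.95], [-1.23, 0.94]]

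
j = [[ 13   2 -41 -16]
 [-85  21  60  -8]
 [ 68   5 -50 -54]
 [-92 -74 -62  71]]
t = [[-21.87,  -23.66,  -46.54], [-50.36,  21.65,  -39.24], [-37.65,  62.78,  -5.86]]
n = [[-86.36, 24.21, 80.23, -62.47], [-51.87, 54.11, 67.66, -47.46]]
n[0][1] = 24.21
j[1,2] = 60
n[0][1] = 24.21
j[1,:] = [-85, 21, 60, -8]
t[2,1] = 62.78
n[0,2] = 80.23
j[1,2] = 60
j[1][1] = 21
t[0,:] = [-21.87, -23.66, -46.54]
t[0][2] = -46.54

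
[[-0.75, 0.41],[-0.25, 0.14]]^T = [[-0.75, -0.25], [0.41, 0.14]]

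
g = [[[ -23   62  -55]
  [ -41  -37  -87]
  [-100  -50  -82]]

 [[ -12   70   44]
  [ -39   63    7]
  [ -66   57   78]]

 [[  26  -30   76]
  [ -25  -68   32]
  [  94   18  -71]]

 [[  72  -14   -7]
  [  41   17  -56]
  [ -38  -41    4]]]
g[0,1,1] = -37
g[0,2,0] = -100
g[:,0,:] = [[-23, 62, -55], [-12, 70, 44], [26, -30, 76], [72, -14, -7]]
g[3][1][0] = 41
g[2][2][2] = -71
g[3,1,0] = 41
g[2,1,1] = -68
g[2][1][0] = -25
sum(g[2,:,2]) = 37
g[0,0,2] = -55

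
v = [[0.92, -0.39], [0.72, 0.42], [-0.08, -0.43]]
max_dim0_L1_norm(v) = 1.72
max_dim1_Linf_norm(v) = 0.92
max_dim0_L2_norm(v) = 1.17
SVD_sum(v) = [[0.93, -0.02], [0.71, -0.02], [-0.07, 0.0]] + [[-0.01, -0.37],[0.01, 0.44],[-0.01, -0.43]]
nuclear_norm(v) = 1.89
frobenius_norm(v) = 1.37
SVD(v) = [[-0.79,  0.51], [-0.61,  -0.61], [0.06,  0.6]] @ diag([1.1712232338196915, 0.7161257826394356]) @ [[-1.00, 0.03], [-0.03, -1.00]]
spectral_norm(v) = 1.17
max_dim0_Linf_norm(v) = 0.92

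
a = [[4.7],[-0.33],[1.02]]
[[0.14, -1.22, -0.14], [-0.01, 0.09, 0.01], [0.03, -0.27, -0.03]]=a @[[0.03,-0.26,-0.03]]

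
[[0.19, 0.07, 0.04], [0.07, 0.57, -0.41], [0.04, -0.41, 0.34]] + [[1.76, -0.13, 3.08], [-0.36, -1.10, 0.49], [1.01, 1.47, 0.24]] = [[1.95,  -0.06,  3.12], [-0.29,  -0.53,  0.08], [1.05,  1.06,  0.58]]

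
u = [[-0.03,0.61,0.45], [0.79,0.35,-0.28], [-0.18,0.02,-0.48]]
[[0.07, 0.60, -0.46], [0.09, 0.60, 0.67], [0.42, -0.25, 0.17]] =u@[[-0.4, 0.55, 0.73], [0.6, 0.76, -0.24], [-0.69, 0.35, -0.64]]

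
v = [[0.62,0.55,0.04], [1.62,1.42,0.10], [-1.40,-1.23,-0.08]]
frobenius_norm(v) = 2.97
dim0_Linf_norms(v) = [1.62, 1.42, 0.1]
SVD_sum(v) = [[0.62, 0.55, 0.04], [1.62, 1.42, 0.1], [-1.40, -1.23, -0.08]] + [[-0.0, 0.00, 0.00], [-0.00, 0.0, 0.0], [-0.00, 0.00, 0.00]] + [[-0.0, 0.0, -0.0], [0.00, -0.0, 0.0], [0.0, -0.0, 0.00]]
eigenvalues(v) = [1.96, -0.01, 0.01]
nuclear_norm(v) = 2.98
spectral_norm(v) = 2.97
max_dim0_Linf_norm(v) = 1.62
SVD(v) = [[-0.28, 0.65, -0.7], [-0.73, 0.34, 0.6], [0.63, 0.68, 0.38]] @ diag([2.9696039125288403, 0.005689095477702402, 0.004498542658512321]) @ [[-0.75,-0.66,-0.05], [-0.24,0.2,0.95], [0.62,-0.72,0.31]]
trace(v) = 1.96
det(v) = -0.00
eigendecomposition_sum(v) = [[0.62, 0.55, 0.04], [1.62, 1.42, 0.10], [-1.40, -1.24, -0.09]] + [[-0.0, 0.0, 0.00], [0.00, -0.0, -0.00], [-0.0, 0.00, 0.0]] + [[0.0,0.00,0.00], [-0.0,-0.0,-0.00], [0.00,0.01,0.01]]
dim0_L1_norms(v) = [3.64, 3.2, 0.22]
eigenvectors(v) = [[-0.28, -0.65, 0.06], [-0.72, 0.75, -0.13], [0.63, -0.10, 0.99]]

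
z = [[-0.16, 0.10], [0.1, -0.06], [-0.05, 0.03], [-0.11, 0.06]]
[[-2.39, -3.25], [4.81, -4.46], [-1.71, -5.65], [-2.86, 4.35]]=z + [[-2.23, -3.35], [4.71, -4.40], [-1.66, -5.68], [-2.75, 4.29]]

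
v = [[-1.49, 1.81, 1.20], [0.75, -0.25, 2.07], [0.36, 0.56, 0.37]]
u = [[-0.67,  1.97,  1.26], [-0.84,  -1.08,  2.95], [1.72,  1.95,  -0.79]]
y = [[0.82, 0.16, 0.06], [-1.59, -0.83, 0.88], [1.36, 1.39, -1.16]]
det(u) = 12.25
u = y + v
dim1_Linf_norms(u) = [1.97, 2.95, 1.95]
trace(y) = -1.17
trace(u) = -2.54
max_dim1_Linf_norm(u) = 2.95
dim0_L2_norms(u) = [2.03, 2.97, 3.3]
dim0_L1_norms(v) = [2.6, 2.62, 3.64]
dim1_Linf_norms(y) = [0.82, 1.59, 1.39]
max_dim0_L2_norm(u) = 3.3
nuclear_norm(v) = 5.45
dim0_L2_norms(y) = [2.25, 1.63, 1.46]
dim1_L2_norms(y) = [0.84, 2.0, 2.26]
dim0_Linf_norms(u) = [1.72, 1.97, 2.95]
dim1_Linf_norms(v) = [1.81, 2.07, 0.56]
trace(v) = -1.37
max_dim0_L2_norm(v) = 2.42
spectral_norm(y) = 3.06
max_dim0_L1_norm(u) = 5.0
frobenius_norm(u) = 4.89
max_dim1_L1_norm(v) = 4.5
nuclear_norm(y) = 3.91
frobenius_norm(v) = 3.53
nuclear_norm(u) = 7.77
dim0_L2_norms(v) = [1.71, 1.91, 2.42]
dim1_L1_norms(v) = [4.5, 3.07, 1.29]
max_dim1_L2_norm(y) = 2.26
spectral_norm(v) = 2.74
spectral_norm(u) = 3.89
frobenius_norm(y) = 3.13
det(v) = 3.32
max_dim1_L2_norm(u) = 3.25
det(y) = -0.38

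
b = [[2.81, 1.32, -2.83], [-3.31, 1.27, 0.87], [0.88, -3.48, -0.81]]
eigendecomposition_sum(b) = [[(1.55+0.99j), 0.91-1.48j, -1.16-0.04j], [-1.57+0.81j, 0.79+1.47j, 0.59-0.94j], [0.69-1.34j, -1.28-0.63j, (0.06+0.96j)]] + [[(1.55-0.99j),  0.91+1.48j,  -1.16+0.04j], [(-1.57-0.81j),  0.79-1.47j,  (0.59+0.94j)], [0.69+1.34j,  (-1.28+0.63j),  (0.06-0.96j)]] + [[(-0.28-0j), -0.50-0.00j, -0.51+0.00j],  [-0.17-0.00j, (-0.31-0j), -0.32+0.00j],  [(-0.51-0j), (-0.91-0j), -0.92+0.00j]]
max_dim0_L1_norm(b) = 7.0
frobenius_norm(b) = 6.67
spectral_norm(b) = 5.28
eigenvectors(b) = [[(-0.62+0j), (-0.62-0j), (0.46+0j)], [(0.3-0.51j), 0.30+0.51j, (0.29+0j)], [(0.05+0.51j), 0.05-0.51j, (0.84+0j)]]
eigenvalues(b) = [(2.39+3.42j), (2.39-3.42j), (-1.51+0j)]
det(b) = -26.35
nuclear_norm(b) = 10.44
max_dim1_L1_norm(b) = 6.96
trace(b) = 3.27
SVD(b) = [[-0.65, 0.60, -0.46], [0.66, 0.15, -0.74], [-0.38, -0.78, -0.49]] @ diag([5.283679640233657, 3.864153393132748, 1.2904448898426477]) @ [[-0.82,0.24,0.52], [0.13,0.96,-0.24], [0.55,0.13,0.82]]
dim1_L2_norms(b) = [4.2, 3.65, 3.68]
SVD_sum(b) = [[2.83,-0.84,-1.78], [-2.86,0.84,1.79], [1.63,-0.48,-1.02]] + [[0.31, 2.23, -0.56], [0.08, 0.55, -0.14], [-0.40, -2.91, 0.74]] + [[-0.33, -0.08, -0.49],  [-0.53, -0.13, -0.78],  [-0.35, -0.08, -0.52]]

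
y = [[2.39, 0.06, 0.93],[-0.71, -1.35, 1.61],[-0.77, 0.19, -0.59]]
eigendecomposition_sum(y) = [[2.39,0.09,0.89], [-0.85,-0.03,-0.31], [-0.75,-0.03,-0.28]] + [[-0.00, -0.0, -0.00], [0.0, 0.0, 0.01], [0.00, 0.00, 0.01]] + [[0.0, -0.03, 0.04], [0.13, -1.32, 1.92], [-0.02, 0.22, -0.32]]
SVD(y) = [[-0.94, 0.04, 0.34], [0.01, -0.99, 0.14], [0.34, 0.14, 0.93]] @ diag([2.730199791902868, 2.2410710109186742, 0.0031337379423699925]) @ [[-0.92, -0.00, -0.39], [0.3, 0.61, -0.73], [-0.24, 0.79, 0.56]]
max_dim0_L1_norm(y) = 3.87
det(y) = -0.02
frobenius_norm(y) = 3.53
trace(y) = 0.45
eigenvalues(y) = [2.08, 0.01, -1.63]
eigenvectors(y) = [[0.90,0.24,-0.02], [-0.32,-0.79,-0.99], [-0.28,-0.56,0.16]]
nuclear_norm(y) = 4.97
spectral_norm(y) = 2.73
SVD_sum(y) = [[2.37, 0.01, 0.99], [-0.04, -0.0, -0.02], [-0.86, -0.0, -0.36]] + [[0.02, 0.05, -0.06],[-0.67, -1.35, 1.63],[0.10, 0.19, -0.23]] + [[-0.00, 0.00, 0.0], [-0.00, 0.00, 0.0], [-0.0, 0.00, 0.00]]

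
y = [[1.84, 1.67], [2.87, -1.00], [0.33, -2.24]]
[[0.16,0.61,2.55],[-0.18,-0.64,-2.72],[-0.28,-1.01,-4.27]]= y @[[-0.02, -0.07, -0.3], [0.12, 0.44, 1.86]]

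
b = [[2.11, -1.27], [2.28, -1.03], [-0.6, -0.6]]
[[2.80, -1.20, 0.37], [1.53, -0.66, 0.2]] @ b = [[2.95, -2.54], [1.60, -1.38]]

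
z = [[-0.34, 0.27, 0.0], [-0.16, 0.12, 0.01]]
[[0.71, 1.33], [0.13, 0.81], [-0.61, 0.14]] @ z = [[-0.45,0.35,0.01], [-0.17,0.13,0.01], [0.18,-0.15,0.00]]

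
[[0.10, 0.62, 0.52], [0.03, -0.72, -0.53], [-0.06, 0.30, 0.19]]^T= [[0.10, 0.03, -0.06], [0.62, -0.72, 0.30], [0.52, -0.53, 0.19]]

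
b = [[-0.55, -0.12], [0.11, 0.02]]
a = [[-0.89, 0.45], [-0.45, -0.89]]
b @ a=[[0.54, -0.14], [-0.11, 0.03]]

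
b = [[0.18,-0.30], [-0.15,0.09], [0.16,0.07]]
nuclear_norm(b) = 0.57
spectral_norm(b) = 0.39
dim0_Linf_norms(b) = [0.18, 0.3]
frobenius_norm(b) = 0.43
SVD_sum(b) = [[0.22, -0.27], [-0.1, 0.13], [0.03, -0.04]] + [[-0.04,-0.03], [-0.05,-0.04], [0.13,0.11]]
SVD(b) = [[-0.90, -0.28],[0.43, -0.32],[-0.12, 0.91]] @ diag([0.3862162598843953, 0.185302457082763]) @ [[-0.63, 0.77], [0.77, 0.63]]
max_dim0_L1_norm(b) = 0.49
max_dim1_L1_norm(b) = 0.48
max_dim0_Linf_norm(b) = 0.3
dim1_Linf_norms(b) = [0.3, 0.15, 0.16]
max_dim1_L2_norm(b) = 0.35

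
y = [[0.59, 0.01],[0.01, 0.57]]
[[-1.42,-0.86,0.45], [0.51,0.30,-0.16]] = y @[[-2.43, -1.46, 0.76],  [0.93, 0.56, -0.29]]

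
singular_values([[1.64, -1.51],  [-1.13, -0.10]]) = [2.37, 0.79]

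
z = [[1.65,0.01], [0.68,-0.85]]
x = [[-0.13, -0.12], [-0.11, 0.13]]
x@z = [[-0.3, 0.10], [-0.09, -0.11]]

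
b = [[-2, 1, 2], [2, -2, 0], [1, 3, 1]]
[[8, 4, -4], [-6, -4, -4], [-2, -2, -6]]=b @[[-3, -2, -2], [0, 0, 0], [1, 0, -4]]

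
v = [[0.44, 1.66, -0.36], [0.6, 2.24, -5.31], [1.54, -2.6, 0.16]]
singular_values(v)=[6.01, 2.94, 1.01]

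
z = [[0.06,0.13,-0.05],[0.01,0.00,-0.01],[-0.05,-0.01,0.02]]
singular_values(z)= [0.16, 0.04, 0.01]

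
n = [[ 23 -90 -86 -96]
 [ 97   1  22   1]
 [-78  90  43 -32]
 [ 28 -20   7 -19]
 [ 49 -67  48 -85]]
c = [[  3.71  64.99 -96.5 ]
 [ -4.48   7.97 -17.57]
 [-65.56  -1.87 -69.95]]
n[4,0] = 49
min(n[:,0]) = -78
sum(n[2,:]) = 23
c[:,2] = [-96.5, -17.57, -69.95]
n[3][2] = 7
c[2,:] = [-65.56, -1.87, -69.95]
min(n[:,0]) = -78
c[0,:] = [3.71, 64.99, -96.5]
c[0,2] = -96.5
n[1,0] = 97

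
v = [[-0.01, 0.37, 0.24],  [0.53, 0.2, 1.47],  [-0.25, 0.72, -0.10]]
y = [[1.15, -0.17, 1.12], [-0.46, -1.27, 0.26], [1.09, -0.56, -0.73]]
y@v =[[-0.38,1.2,-0.09], [-0.73,-0.24,-2.00], [-0.13,-0.23,-0.49]]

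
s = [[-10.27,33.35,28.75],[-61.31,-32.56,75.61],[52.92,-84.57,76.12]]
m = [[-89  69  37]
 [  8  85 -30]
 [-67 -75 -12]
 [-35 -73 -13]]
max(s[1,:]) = 75.61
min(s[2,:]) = -84.57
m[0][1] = 69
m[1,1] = 85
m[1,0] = 8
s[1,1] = -32.56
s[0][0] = -10.27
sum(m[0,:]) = 17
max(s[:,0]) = 52.92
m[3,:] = [-35, -73, -13]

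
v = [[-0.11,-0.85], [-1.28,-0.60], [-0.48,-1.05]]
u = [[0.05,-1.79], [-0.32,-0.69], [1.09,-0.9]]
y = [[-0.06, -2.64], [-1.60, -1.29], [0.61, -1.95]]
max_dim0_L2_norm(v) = 1.48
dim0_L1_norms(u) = [1.46, 3.38]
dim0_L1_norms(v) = [1.87, 2.5]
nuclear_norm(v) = 2.66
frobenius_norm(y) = 3.92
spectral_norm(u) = 2.17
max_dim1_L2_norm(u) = 1.79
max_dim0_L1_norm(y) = 5.88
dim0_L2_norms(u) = [1.14, 2.12]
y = u + v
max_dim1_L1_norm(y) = 2.89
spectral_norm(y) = 3.54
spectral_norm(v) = 1.85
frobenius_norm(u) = 2.40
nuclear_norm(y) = 5.22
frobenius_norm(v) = 2.02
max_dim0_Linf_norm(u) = 1.79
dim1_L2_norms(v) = [0.86, 1.41, 1.15]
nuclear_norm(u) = 3.21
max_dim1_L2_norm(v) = 1.41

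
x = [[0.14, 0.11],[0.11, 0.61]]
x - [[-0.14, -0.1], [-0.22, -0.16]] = [[0.28,0.21], [0.33,0.77]]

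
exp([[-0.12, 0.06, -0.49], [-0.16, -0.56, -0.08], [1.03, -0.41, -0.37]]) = [[0.68, 0.11, -0.36],[-0.13, 0.57, -0.02],[0.77, -0.21, 0.51]]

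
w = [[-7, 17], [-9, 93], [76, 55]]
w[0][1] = 17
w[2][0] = 76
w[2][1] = 55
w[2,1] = 55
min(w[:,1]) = 17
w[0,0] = -7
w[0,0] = -7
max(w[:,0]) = 76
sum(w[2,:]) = 131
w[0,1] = 17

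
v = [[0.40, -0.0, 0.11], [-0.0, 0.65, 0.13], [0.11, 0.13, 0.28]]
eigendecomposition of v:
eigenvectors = [[-0.44, -0.89, 0.12], [-0.24, 0.25, 0.94], [0.86, -0.39, 0.33]]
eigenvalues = [0.19, 0.45, 0.7]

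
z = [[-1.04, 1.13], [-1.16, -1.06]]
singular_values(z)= [1.57, 1.54]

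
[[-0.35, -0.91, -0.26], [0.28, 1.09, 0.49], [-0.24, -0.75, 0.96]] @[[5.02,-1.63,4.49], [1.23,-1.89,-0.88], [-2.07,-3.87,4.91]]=[[-2.34,3.3,-2.05], [1.73,-4.41,2.7], [-4.11,-1.91,4.3]]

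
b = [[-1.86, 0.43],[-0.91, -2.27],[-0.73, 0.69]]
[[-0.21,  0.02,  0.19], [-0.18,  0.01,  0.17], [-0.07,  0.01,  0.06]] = b@[[0.12,  -0.01,  -0.11],[0.03,  -0.0,  -0.03]]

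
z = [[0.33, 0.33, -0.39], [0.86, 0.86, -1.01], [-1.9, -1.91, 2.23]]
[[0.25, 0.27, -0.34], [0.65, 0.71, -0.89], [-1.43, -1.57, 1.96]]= z @ [[0.50, -0.17, -0.36], [-0.17, 0.77, -0.19], [-0.36, -0.19, 0.41]]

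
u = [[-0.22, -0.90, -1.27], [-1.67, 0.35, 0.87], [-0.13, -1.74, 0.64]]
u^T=[[-0.22, -1.67, -0.13], [-0.90, 0.35, -1.74], [-1.27, 0.87, 0.64]]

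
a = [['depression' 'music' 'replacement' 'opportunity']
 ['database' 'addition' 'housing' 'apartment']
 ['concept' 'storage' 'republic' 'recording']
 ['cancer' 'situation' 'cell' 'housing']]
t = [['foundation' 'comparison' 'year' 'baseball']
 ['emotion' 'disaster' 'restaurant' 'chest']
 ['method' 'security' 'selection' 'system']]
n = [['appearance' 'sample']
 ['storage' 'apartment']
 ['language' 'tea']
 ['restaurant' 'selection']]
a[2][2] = 'republic'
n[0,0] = 'appearance'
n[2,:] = ['language', 'tea']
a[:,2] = ['replacement', 'housing', 'republic', 'cell']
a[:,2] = ['replacement', 'housing', 'republic', 'cell']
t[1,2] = 'restaurant'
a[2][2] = 'republic'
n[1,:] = ['storage', 'apartment']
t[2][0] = 'method'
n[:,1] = ['sample', 'apartment', 'tea', 'selection']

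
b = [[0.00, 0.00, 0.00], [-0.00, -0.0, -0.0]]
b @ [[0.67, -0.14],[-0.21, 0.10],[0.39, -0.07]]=[[0.00, 0.00], [0.00, 0.0]]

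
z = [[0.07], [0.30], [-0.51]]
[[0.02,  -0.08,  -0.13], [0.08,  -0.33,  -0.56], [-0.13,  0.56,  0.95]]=z @ [[0.25, -1.09, -1.86]]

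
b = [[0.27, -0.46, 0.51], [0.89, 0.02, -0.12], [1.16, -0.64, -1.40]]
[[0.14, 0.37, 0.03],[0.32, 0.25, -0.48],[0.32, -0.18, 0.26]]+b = [[0.41,-0.09,0.54], [1.21,0.27,-0.60], [1.48,-0.82,-1.14]]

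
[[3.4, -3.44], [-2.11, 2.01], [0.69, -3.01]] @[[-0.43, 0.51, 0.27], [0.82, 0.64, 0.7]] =[[-4.28, -0.47, -1.49], [2.56, 0.21, 0.84], [-2.76, -1.57, -1.92]]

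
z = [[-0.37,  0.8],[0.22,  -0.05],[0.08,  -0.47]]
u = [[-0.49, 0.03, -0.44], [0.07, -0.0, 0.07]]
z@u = [[0.24, -0.01, 0.22], [-0.11, 0.01, -0.1], [-0.07, 0.0, -0.07]]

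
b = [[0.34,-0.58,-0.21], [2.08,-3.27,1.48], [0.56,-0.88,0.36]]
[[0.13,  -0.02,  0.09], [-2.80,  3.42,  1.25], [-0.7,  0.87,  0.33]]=b @ [[0.79, 0.75, 1.45], [0.74, 0.01, 0.63], [-1.37, 1.28, 0.20]]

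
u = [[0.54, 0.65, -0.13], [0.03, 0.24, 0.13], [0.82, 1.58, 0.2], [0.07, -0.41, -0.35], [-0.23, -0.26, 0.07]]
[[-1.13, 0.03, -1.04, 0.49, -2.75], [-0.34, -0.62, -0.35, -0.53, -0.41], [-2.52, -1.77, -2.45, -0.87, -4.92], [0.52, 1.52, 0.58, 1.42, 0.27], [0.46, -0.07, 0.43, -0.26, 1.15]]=u@[[-1.02, 0.03, 2.31, 1.7, -4.26], [-1.0, -0.69, -3.05, -1.13, -0.82], [-0.52, -3.53, 2.37, -2.38, -0.66]]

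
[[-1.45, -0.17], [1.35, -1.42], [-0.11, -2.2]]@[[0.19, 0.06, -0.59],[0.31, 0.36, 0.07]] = [[-0.33,-0.15,0.84], [-0.18,-0.43,-0.90], [-0.70,-0.8,-0.09]]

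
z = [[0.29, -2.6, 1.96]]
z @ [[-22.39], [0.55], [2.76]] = [[-2.51]]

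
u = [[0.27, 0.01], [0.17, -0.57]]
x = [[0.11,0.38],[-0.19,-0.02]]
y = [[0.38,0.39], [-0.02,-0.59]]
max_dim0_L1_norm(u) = 0.58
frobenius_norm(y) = 0.80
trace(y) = -0.21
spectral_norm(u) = 0.60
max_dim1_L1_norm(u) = 0.74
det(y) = -0.22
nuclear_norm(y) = 1.04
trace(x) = 0.09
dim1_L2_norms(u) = [0.27, 0.59]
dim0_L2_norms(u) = [0.32, 0.57]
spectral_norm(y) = 0.75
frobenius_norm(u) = 0.65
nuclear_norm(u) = 0.86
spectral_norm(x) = 0.40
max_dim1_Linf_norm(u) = 0.57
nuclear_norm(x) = 0.58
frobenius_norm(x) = 0.44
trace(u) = -0.30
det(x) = 0.07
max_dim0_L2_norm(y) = 0.71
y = u + x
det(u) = -0.16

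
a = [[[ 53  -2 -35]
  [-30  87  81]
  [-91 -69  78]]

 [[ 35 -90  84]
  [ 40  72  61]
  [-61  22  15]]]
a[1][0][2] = 84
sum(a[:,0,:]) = 45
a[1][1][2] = 61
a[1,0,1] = -90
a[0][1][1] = 87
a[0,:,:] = [[53, -2, -35], [-30, 87, 81], [-91, -69, 78]]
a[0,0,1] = -2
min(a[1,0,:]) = -90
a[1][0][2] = 84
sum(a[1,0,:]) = 29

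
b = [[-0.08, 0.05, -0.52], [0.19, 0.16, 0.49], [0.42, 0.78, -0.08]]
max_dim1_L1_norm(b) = 1.28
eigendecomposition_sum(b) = [[-0.27, -0.43, -0.14], [0.34, 0.55, 0.18], [0.3, 0.48, 0.15]] + [[-0.01, -0.01, 0.00], [0.00, 0.0, -0.0], [0.00, 0.00, -0.00]] + [[0.19,0.49,-0.38], [-0.16,-0.4,0.31], [0.12,0.30,-0.23]]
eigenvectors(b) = [[0.50, -0.86, 0.7], [-0.65, 0.48, -0.57], [-0.57, 0.17, 0.43]]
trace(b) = 0.00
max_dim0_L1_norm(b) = 1.09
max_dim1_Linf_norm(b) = 0.78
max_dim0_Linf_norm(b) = 0.78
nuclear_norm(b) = 1.65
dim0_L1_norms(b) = [0.69, 0.99, 1.09]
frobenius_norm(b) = 1.17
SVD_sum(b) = [[-0.03, -0.06, -0.01], [0.15, 0.25, 0.04], [0.44, 0.74, 0.11]] + [[-0.05, 0.11, -0.51], [0.04, -0.09, 0.45], [-0.02, 0.04, -0.19]] + [[-0.0, 0.0, 0.00], [-0.00, 0.0, 0.00], [0.00, -0.00, -0.00]]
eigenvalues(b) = [0.44, -0.0, -0.44]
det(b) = 0.00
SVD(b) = [[-0.07, 0.72, 0.69], [0.32, -0.64, 0.70], [0.94, 0.27, -0.19]] @ diag([0.9187578538676894, 0.7267622554323657, 0.000793747628872858]) @ [[0.5, 0.85, 0.13], [-0.09, 0.2, -0.98], [-0.86, 0.48, 0.18]]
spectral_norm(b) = 0.92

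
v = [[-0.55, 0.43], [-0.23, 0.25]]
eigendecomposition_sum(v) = [[-0.52, 0.35], [-0.18, 0.12]] + [[-0.03, 0.08],[-0.05, 0.13]]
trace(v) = -0.30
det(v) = -0.04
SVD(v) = [[-0.90, -0.43], [-0.43, 0.9]] @ diag([0.7748019417696033, 0.04981918335392892]) @ [[0.77,  -0.64], [0.64,  0.77]]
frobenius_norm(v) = 0.78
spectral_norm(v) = 0.77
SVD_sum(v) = [[-0.54,0.45], [-0.26,0.22]] + [[-0.01, -0.02], [0.03, 0.03]]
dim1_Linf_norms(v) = [0.55, 0.25]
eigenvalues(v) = [-0.4, 0.1]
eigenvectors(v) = [[-0.94, -0.55], [-0.33, -0.83]]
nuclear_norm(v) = 0.82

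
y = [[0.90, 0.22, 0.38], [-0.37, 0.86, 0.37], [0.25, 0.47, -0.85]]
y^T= [[0.90, -0.37, 0.25], [0.22, 0.86, 0.47], [0.38, 0.37, -0.85]]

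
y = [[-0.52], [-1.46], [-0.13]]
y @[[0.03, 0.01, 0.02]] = [[-0.02, -0.01, -0.01], [-0.04, -0.01, -0.03], [-0.0, -0.00, -0.0]]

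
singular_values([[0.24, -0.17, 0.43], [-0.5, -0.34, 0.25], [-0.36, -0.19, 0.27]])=[0.82, 0.51, 0.07]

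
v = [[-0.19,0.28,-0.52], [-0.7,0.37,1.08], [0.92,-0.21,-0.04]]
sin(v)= [[-0.26,  0.32,  -0.60], [-0.82,  0.37,  1.22], [1.05,  -0.24,  -0.09]]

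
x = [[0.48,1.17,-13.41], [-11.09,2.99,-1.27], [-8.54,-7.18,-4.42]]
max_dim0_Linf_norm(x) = 13.41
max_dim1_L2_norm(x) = 13.47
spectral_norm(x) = 15.76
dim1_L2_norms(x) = [13.47, 11.56, 12.0]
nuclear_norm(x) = 35.67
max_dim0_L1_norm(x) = 20.11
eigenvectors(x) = [[(0.58+0j),  0.27+0.48j,  0.27-0.48j], [(0.4+0j),  (-0.74+0j),  -0.74-0.00j], [0.71+0.00j,  0.04-0.38j,  0.04+0.38j]]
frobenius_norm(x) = 21.42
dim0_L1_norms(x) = [20.11, 11.34, 19.1]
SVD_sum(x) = [[-6.19, -1.36, -6.27], [-5.65, -1.24, -5.72], [-7.04, -1.55, -7.13]] + [[6.93, 1.21, -7.11], [-4.45, -0.78, 4.56], [-2.53, -0.44, 2.59]] + [[-0.26, 1.33, -0.03], [-0.99, 5.01, -0.11], [1.02, -5.19, 0.12]]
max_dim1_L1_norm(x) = 20.14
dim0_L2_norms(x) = [14.01, 7.87, 14.18]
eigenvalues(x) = [(-15.32+0j), (7.19+6.63j), (7.19-6.63j)]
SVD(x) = [[0.57, -0.80, -0.18], [0.52, 0.52, -0.68], [0.64, 0.29, 0.71]] @ diag([15.76259187018657, 12.434494848239499, 7.477495262655372]) @ [[-0.69, -0.15, -0.70], [-0.69, -0.12, 0.71], [0.19, -0.98, 0.02]]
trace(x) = -0.95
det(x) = -1465.59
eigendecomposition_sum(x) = [[-5.30+0.00j, (-2.32-0j), -6.79+0.00j], [-3.67+0.00j, -1.61-0.00j, (-4.7+0j)], [(-6.57+0j), -2.88-0.00j, (-8.41+0j)]] + [[(2.89+1.58j), (1.75-2.99j), (-3.31+0.39j)], [(-3.71+2.3j), (2.3+3.96j), 1.71-4.07j], [(-0.99-2.02j), -2.15+0.97j, 2.00+1.09j]] + [[2.89-1.58j,1.75+2.99j,(-3.31-0.39j)], [(-3.71-2.3j),(2.3-3.96j),(1.71+4.07j)], [(-0.99+2.02j),-2.15-0.97j,(2-1.09j)]]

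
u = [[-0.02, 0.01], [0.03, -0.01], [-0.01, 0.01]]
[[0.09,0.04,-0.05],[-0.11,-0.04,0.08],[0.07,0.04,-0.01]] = u @ [[-2.15,-0.32,3.33], [4.55,3.54,1.84]]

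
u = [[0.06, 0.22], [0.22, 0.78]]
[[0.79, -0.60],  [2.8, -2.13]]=u@[[1.06, -1.36], [3.29, -2.35]]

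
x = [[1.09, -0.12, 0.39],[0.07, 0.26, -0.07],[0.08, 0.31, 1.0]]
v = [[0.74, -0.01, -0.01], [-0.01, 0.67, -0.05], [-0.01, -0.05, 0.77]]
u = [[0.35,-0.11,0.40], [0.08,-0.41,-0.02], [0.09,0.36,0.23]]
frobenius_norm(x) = 1.59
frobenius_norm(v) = 1.26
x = v + u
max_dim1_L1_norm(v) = 0.83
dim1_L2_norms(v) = [0.74, 0.67, 0.77]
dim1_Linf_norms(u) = [0.4, 0.41, 0.36]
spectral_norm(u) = 0.59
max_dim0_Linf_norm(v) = 0.77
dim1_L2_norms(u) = [0.54, 0.42, 0.44]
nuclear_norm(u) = 1.15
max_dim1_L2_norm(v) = 0.77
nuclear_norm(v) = 2.18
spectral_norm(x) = 1.30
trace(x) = 2.35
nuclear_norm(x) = 2.45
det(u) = -0.00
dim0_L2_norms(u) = [0.37, 0.56, 0.46]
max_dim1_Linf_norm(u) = 0.41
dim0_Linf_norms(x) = [1.09, 0.31, 1.0]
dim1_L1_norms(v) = [0.76, 0.73, 0.83]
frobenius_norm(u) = 0.81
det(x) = 0.32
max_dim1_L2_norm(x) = 1.16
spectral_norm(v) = 0.79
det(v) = 0.38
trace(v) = 2.18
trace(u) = 0.17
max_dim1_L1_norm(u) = 0.86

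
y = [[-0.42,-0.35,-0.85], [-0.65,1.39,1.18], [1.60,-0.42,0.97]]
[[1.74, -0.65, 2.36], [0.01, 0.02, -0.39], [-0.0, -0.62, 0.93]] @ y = [[3.47, -2.5, 0.04], [-0.64, 0.19, -0.36], [1.89, -1.25, 0.17]]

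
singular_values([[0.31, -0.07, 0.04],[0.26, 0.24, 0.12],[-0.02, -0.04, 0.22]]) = [0.44, 0.23, 0.22]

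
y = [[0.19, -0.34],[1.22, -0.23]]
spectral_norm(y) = 1.27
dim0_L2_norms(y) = [1.23, 0.41]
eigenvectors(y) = [[0.15+0.44j, 0.15-0.44j], [(0.88+0j), (0.88-0j)]]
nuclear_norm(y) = 1.56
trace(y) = -0.04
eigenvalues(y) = [(-0.02+0.61j), (-0.02-0.61j)]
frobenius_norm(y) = 1.30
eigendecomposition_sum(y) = [[0.10+0.31j, (-0.17-0.01j)],  [0.61+0.02j, (-0.12+0.3j)]] + [[(0.1-0.31j), (-0.17+0.01j)], [(0.61-0.02j), (-0.12-0.3j)]]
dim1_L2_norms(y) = [0.39, 1.24]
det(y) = 0.37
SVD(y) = [[-0.21, -0.98], [-0.98, 0.21]] @ diag([1.2678012378552026, 0.2927114983952902]) @ [[-0.97, 0.23],[0.23, 0.97]]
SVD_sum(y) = [[0.26, -0.06], [1.21, -0.29]] + [[-0.07, -0.28],  [0.01, 0.06]]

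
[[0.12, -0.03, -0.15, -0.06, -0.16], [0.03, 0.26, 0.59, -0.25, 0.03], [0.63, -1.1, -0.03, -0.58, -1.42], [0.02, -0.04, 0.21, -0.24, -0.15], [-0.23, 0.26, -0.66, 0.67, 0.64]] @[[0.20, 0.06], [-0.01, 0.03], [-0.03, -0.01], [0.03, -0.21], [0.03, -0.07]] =[[0.02, 0.03],[-0.02, 0.05],[0.08, 0.23],[-0.01, 0.06],[0.01, -0.18]]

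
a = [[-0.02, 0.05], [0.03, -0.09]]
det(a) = 0.000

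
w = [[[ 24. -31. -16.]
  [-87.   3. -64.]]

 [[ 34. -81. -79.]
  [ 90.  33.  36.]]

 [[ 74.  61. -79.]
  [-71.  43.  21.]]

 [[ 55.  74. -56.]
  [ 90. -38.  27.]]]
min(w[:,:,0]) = -87.0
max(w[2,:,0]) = 74.0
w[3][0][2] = -56.0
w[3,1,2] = 27.0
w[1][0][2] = -79.0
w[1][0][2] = -79.0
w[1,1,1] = 33.0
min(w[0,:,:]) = -87.0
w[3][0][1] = 74.0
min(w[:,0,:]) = -81.0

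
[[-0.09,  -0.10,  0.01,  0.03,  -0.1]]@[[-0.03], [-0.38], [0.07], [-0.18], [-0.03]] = [[0.04]]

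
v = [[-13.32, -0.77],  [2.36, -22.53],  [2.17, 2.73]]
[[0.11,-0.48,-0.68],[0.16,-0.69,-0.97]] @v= [[-4.07, 8.87], [-5.86, 12.77]]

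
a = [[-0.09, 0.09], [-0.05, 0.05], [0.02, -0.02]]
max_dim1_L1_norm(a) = 0.18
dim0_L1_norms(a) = [0.16, 0.16]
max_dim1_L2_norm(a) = 0.13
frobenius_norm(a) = 0.15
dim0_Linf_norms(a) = [0.09, 0.09]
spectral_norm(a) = 0.15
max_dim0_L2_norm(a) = 0.1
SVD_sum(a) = [[-0.09,0.09], [-0.05,0.05], [0.02,-0.02]] + [[-0.0,-0.00], [0.00,0.00], [-0.00,-0.0]]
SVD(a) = [[-0.86, 0.51],[-0.48, -0.84],[0.19, 0.19]] @ diag([0.14832396974191328, 3.343449380219702e-18]) @ [[0.71, -0.71], [-0.71, -0.71]]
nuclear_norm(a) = 0.15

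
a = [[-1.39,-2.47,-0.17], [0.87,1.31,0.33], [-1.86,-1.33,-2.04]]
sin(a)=[[-1.48, -2.55, -0.25], [0.74, 1.16, 0.24], [-0.45, 0.23, -1.00]]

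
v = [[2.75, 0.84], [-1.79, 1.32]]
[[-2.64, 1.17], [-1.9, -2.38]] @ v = [[-9.35, -0.67], [-0.96, -4.74]]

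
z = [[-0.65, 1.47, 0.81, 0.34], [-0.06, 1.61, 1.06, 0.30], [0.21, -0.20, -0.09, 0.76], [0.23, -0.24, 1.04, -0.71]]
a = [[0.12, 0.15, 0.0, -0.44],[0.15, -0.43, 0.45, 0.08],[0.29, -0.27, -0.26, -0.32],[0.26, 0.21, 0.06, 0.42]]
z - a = [[-0.77, 1.32, 0.81, 0.78], [-0.21, 2.04, 0.61, 0.22], [-0.08, 0.07, 0.17, 1.08], [-0.03, -0.45, 0.98, -1.13]]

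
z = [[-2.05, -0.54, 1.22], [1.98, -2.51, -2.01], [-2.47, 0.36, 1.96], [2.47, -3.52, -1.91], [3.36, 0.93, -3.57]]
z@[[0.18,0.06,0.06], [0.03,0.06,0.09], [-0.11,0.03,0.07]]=[[-0.52,-0.12,-0.09], [0.50,-0.09,-0.25], [-0.65,-0.07,0.02], [0.55,-0.12,-0.30], [1.03,0.15,0.04]]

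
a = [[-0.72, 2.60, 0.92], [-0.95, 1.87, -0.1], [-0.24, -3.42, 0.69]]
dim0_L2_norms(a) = [1.22, 4.69, 1.15]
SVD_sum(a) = [[-0.36, 2.65, -0.01], [-0.27, 1.96, -0.01], [0.45, -3.33, 0.01]] + [[-0.61, -0.08, 0.72], [-0.24, -0.03, 0.29], [-0.62, -0.08, 0.74]] + [[0.24, 0.03, 0.21], [-0.44, -0.06, -0.38], [-0.07, -0.01, -0.06]]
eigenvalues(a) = [(-0.1+1.48j), (-0.1-1.48j), (2.04+0j)]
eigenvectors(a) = [[(-0.72+0j), (-0.72-0j), (-0.03+0j)], [-0.20-0.18j, (-0.2+0.18j), (-0.36+0j)], [0.09-0.63j, 0.09+0.63j, 0.93+0.00j]]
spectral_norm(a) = 4.73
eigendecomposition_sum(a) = [[-0.34+0.73j, (1.25+0.04j), (0.48+0.04j)], [-0.29+0.12j, (0.34+0.33j), (0.12+0.13j)], [-0.60-0.39j, (-0.19+1.09j), (-0.1+0.41j)]] + [[-0.34-0.73j, 1.25-0.04j, 0.48-0.04j], [-0.29-0.12j, (0.34-0.33j), 0.12-0.13j], [(-0.6+0.39j), -0.19-1.09j, -0.10-0.41j]] + [[-0.03+0.00j, (0.11-0j), -0.03+0.00j], [(-0.38+0j), (1.19-0j), (-0.35+0j)], [(0.97-0j), (-3.03+0j), 0.88-0.00j]]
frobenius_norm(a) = 4.98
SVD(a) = [[-0.57, -0.67, 0.48], [-0.42, -0.27, -0.87], [0.71, -0.69, -0.13]] @ diag([4.726181316117601, 1.403659012168143, 0.6762037745680384]) @ [[0.13, -0.99, 0.00], [0.64, 0.09, -0.76], [0.75, 0.10, 0.65]]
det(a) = 4.49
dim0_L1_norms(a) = [1.91, 7.89, 1.71]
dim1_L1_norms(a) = [4.24, 2.92, 4.35]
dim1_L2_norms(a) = [2.85, 2.1, 3.5]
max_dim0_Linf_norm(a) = 3.42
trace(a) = 1.84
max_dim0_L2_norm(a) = 4.69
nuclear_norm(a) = 6.81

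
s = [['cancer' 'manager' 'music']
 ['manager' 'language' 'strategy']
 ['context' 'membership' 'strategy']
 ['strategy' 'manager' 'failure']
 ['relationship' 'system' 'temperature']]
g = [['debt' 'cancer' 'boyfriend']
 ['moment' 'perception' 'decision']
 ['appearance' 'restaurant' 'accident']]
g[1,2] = 'decision'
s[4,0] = 'relationship'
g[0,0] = 'debt'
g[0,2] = 'boyfriend'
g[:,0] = ['debt', 'moment', 'appearance']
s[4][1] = 'system'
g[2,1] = 'restaurant'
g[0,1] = 'cancer'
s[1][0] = 'manager'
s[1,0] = 'manager'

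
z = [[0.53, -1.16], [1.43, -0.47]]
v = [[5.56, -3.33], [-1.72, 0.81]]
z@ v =[[4.94, -2.70], [8.76, -5.14]]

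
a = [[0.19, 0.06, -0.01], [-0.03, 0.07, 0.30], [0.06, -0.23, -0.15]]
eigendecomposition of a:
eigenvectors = [[0.99+0.00j, 0.11+0.09j, 0.11-0.09j], [(0.07+0j), -0.74+0.00j, (-0.74-0j)], [0.13+0.00j, (0.29-0.59j), 0.29+0.59j]]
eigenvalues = [(0.19+0j), (-0.04+0.24j), (-0.04-0.24j)]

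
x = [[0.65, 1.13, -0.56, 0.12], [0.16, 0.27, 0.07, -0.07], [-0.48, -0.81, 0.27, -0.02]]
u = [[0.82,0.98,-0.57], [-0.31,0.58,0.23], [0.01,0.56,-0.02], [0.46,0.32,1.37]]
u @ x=[[0.96, 1.65, -0.54, 0.04], [-0.22, -0.38, 0.28, -0.08], [0.11, 0.18, 0.03, -0.04], [-0.31, -0.5, 0.13, 0.01]]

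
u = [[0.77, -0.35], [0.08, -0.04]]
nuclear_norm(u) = 0.85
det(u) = -0.00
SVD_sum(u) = [[0.77, -0.35],[0.08, -0.04]] + [[0.00, 0.0], [-0.0, -0.00]]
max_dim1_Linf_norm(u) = 0.77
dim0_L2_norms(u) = [0.77, 0.35]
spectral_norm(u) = 0.85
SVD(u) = [[-0.99,  -0.11], [-0.11,  0.99]] @ diag([0.850522875722234, 0.0032920925232285303]) @ [[-0.91, 0.41], [-0.41, -0.91]]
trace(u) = 0.73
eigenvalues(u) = [0.73, -0.0]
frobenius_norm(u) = 0.85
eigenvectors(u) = [[0.99, 0.41],[0.1, 0.91]]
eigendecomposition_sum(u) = [[0.77, -0.35],[0.08, -0.04]] + [[0.0, -0.00], [0.0, -0.00]]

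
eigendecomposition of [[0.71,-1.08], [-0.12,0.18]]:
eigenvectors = [[0.99, 0.83], [-0.17, 0.55]]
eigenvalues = [0.89, -0.0]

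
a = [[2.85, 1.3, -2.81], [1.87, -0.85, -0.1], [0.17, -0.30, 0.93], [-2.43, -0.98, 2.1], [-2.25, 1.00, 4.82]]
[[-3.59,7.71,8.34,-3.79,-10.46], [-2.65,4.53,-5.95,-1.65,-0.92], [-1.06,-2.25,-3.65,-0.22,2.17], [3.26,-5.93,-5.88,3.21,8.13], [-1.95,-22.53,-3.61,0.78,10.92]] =a @ [[-1.91, 0.67, -1.31, -1.24, -1.0], [-0.95, -3.43, 4.38, -0.76, -1.36], [-1.1, -3.65, -2.27, -0.26, 2.08]]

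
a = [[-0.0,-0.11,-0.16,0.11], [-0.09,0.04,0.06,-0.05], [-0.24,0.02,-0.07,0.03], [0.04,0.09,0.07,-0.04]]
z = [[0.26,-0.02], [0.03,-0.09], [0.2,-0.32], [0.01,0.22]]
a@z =[[-0.03, 0.09], [-0.01, -0.03], [-0.08, 0.03], [0.03, -0.04]]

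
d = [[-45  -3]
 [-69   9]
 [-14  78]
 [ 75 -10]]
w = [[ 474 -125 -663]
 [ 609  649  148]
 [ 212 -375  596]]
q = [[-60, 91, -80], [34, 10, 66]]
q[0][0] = -60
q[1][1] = 10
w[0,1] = -125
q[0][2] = -80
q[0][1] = 91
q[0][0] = -60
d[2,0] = -14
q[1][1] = 10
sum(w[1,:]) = 1406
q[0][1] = 91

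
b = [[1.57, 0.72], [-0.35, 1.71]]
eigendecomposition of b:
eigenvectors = [[(0.82+0j), (0.82-0j)], [(0.08+0.57j), (0.08-0.57j)]]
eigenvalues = [(1.64+0.5j), (1.64-0.5j)]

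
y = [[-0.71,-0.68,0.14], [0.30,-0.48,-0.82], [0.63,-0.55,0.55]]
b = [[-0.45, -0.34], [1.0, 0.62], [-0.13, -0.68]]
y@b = [[-0.38, -0.28], [-0.51, 0.16], [-0.91, -0.93]]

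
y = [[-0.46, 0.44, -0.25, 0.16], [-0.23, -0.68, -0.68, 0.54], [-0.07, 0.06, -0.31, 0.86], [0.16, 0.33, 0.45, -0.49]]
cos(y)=[[0.92, 0.22, 0.0, 0.08], [-0.17, 0.78, -0.42, 0.53], [-0.07, -0.09, 0.8, 0.29], [0.11, 0.13, 0.27, 0.64]]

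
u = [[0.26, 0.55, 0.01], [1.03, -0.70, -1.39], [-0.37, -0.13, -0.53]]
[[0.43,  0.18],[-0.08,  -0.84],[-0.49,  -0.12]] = u @ [[0.69, -0.19], [0.45, 0.42], [0.34, 0.25]]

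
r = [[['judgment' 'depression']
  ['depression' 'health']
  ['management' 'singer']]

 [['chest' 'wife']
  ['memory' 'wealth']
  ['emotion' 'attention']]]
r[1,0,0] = 'chest'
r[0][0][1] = 'depression'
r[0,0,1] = 'depression'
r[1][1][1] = 'wealth'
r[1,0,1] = 'wife'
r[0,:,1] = ['depression', 'health', 'singer']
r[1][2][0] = 'emotion'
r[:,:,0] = [['judgment', 'depression', 'management'], ['chest', 'memory', 'emotion']]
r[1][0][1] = 'wife'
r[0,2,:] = ['management', 'singer']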